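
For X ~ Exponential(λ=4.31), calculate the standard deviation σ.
0.2320

We have X ~ Exponential(λ=4.31).

For an Exponential distribution with λ=4.31:
σ = √Var(X) = 0.2320

The standard deviation is the square root of the variance.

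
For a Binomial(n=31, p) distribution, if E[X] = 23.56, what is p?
p = 0.76

For a Binomial(n, p) distribution:
E[X] = n × p

Given n = 31 and E[X] = 23.56:
23.56 = 31 × p
p = 23.56 / 31 = 0.76

Verification: Binomial(31, 0.76) has E[X] = 23.56 ✓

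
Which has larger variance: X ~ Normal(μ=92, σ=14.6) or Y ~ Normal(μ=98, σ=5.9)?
X has larger variance (213.1600 > 34.8100)

Compute the variance for each distribution:

X ~ Normal(μ=92, σ=14.6):
Var(X) = 213.1600

Y ~ Normal(μ=98, σ=5.9):
Var(Y) = 34.8100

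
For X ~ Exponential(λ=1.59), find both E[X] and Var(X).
E[X] = 0.6289, Var(X) = 0.3956

We have X ~ Exponential(λ=1.59).

For an Exponential distribution with λ=1.59:

Expected value:
E[X] = 0.6289

Variance:
Var(X) = 0.3956

Standard deviation:
σ = √Var(X) = 0.6289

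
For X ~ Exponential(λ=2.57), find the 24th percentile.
0.1068

We have X ~ Exponential(λ=2.57).

We want to find x such that P(X ≤ x) = 0.24.

This is the 24th percentile, which means 24% of values fall below this point.

Using the inverse CDF (quantile function):
x = F⁻¹(0.24) = 0.1068

Verification: P(X ≤ 0.1068) = 0.24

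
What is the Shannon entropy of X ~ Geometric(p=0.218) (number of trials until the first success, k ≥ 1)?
2.4053 nats

We have X ~ Geometric(p=0.218) (number of trials until the first success, k ≥ 1).

The Shannon entropy measures the uncertainty or information content of the distribution.

For a Geometric distribution with p=0.218 (number of trials until the first success, k ≥ 1):
H(X) = 2.4053 nats

(In bits, this would be 3.4702 bits.)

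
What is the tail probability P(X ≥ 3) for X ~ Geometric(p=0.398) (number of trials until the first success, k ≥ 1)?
0.362404

We have X ~ Geometric(p=0.398) (number of trials until the first success, k ≥ 1).

For discrete distributions, P(X ≥ 3) = 1 - P(X ≤ 2).

P(X ≤ 2) = 0.637596
P(X ≥ 3) = 1 - 0.637596 = 0.362404

So there's approximately a 36.2% chance that X is at least 3.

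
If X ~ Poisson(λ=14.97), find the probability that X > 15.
0.428837

We have X ~ Poisson(λ=14.97).

P(X > 15) = 1 - P(X ≤ 15)
                = 1 - F(15)
                = 1 - 0.571163
                = 0.428837

So there's approximately a 42.9% chance that X exceeds 15.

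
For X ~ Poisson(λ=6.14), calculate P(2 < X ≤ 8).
0.776443

We have X ~ Poisson(λ=6.14).

To find P(2 < X ≤ 8), we use:
P(2 < X ≤ 8) = P(X ≤ 8) - P(X ≤ 2)
                 = F(8) - F(2)
                 = 0.832450 - 0.056006
                 = 0.776443

So there's approximately a 77.6% chance that X falls in this range.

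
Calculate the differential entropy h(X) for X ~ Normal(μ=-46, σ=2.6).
2.3744 nats

We have X ~ Normal(μ=-46, σ=2.6).

The differential entropy measures the uncertainty or information content of the distribution.

For a Normal distribution with μ=-46, σ=2.6:
h(X) = 2.3744 nats

(In bits, this would be 3.4256 bits.)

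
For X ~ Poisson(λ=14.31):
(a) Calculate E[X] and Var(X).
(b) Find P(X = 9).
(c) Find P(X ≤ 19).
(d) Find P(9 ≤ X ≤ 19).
(a) E[X] = 14.3100, Var(X) = 14.3100
(b) P(X = 9) = 0.042290
(c) P(X ≤ 19) = 0.910124
(d) P(9 ≤ X ≤ 19) = 0.856899

We have X ~ Poisson(λ=14.31).

(a) Moments:
E[X] = 14.3100
Var(X) = 14.3100
σ = √Var(X) = 3.7829

(b) Point probability using PMF:
P(X = 9) = 0.042290

(c) Cumulative probability using CDF:
P(X ≤ 19) = F(19) = 0.910124

(d) Range probability:
P(9 ≤ X ≤ 19) = P(X ≤ 19) - P(X ≤ 8)
                   = F(19) - F(8)
                   = 0.910124 - 0.053226
                   = 0.856899

This means approximately 85.7% of outcomes fall in the interval [9, 19].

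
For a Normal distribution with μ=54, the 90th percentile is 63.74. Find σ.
σ = 7.6002

For X ~ Normal(μ, σ), the p-th percentile satisfies x = μ + z_p × σ,
where z_p = Φ⁻¹(p) is the standard normal quantile.

Step 1: z_{0.9} = Φ⁻¹(0.9) = 1.2816

Step 2: Solve for σ:
63.74 = 54 + 1.2816 × σ
σ = (63.74 - 54) / 1.2816
σ = 9.74 / 1.2816
σ = 7.6002

Verification: μ + z × σ = 54 + 1.2816 × 7.6002 = 63.74 ✓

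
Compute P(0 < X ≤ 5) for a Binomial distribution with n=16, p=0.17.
0.908055

We have X ~ Binomial(n=16, p=0.17).

To find P(0 < X ≤ 5), we use:
P(0 < X ≤ 5) = P(X ≤ 5) - P(X ≤ 0)
                 = F(5) - F(0)
                 = 0.958784 - 0.050728
                 = 0.908055

So there's approximately a 90.8% chance that X falls in this range.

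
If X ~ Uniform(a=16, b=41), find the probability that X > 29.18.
0.472800

We have X ~ Uniform(a=16, b=41).

P(X > 29.18) = 1 - P(X ≤ 29.18)
                = 1 - F(29.18)
                = 1 - 0.527200
                = 0.472800

So there's approximately a 47.3% chance that X exceeds 29.18.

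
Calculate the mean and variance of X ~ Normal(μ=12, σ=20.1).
E[X] = 12.0000, Var(X) = 404.0100

We have X ~ Normal(μ=12, σ=20.1).

For a Normal distribution with μ=12, σ=20.1:

Expected value:
E[X] = 12.0000

Variance:
Var(X) = 404.0100

Standard deviation:
σ = √Var(X) = 20.1000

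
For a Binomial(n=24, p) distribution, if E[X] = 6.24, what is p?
p = 0.26

For a Binomial(n, p) distribution:
E[X] = n × p

Given n = 24 and E[X] = 6.24:
6.24 = 24 × p
p = 6.24 / 24 = 0.26

Verification: Binomial(24, 0.26) has E[X] = 6.24 ✓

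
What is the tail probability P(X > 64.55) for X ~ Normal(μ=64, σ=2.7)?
0.419293

We have X ~ Normal(μ=64, σ=2.7).

P(X > 64.55) = 1 - P(X ≤ 64.55)
                = 1 - F(64.55)
                = 1 - 0.580707
                = 0.419293

So there's approximately a 41.9% chance that X exceeds 64.55.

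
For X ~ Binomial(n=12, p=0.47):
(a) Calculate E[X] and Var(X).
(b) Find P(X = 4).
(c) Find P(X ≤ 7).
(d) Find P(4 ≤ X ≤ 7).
(a) E[X] = 5.6400, Var(X) = 2.9892
(b) P(X = 4) = 0.150385
(c) P(X ≤ 7) = 0.858903
(d) P(4 ≤ X ≤ 7) = 0.752317

We have X ~ Binomial(n=12, p=0.47).

(a) Moments:
E[X] = 5.6400
Var(X) = 2.9892
σ = √Var(X) = 1.7289

(b) Point probability using PMF:
P(X = 4) = 0.150385

(c) Cumulative probability using CDF:
P(X ≤ 7) = F(7) = 0.858903

(d) Range probability:
P(4 ≤ X ≤ 7) = P(X ≤ 7) - P(X ≤ 3)
                   = F(7) - F(3)
                   = 0.858903 - 0.106587
                   = 0.752317

This means approximately 75.2% of outcomes fall in the interval [4, 7].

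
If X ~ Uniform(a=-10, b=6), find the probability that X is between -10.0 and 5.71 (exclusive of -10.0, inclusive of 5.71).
0.981875

We have X ~ Uniform(a=-10, b=6).

To find P(-10.0 < X ≤ 5.71), we use:
P(-10.0 < X ≤ 5.71) = P(X ≤ 5.71) - P(X ≤ -10.0)
                 = F(5.71) - F(-10.0)
                 = 0.981875 - 0.000000
                 = 0.981875

So there's approximately a 98.2% chance that X falls in this range.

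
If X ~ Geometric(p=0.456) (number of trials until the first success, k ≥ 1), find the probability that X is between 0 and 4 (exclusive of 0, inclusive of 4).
0.912422

We have X ~ Geometric(p=0.456) (number of trials until the first success, k ≥ 1).

To find P(0 < X ≤ 4), we use:
P(0 < X ≤ 4) = P(X ≤ 4) - P(X ≤ 0)
                 = F(4) - F(0)
                 = 0.912422 - 0.000000
                 = 0.912422

So there's approximately a 91.2% chance that X falls in this range.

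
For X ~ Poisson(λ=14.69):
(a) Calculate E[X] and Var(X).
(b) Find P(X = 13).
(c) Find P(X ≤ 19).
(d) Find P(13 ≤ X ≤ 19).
(a) E[X] = 14.6900, Var(X) = 14.6900
(b) P(X = 13) = 0.099361
(c) P(X ≤ 19) = 0.891783
(d) P(13 ≤ X ≤ 19) = 0.597696

We have X ~ Poisson(λ=14.69).

(a) Moments:
E[X] = 14.6900
Var(X) = 14.6900
σ = √Var(X) = 3.8328

(b) Point probability using PMF:
P(X = 13) = 0.099361

(c) Cumulative probability using CDF:
P(X ≤ 19) = F(19) = 0.891783

(d) Range probability:
P(13 ≤ X ≤ 19) = P(X ≤ 19) - P(X ≤ 12)
                   = F(19) - F(12)
                   = 0.891783 - 0.294087
                   = 0.597696

This means approximately 59.8% of outcomes fall in the interval [13, 19].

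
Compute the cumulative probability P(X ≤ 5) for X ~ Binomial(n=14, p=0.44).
0.365619

We have X ~ Binomial(n=14, p=0.44).

The CDF gives us P(X ≤ k).

Using the CDF:
P(X ≤ 5) = 0.365619

This means there's approximately a 36.6% chance that X is at most 5.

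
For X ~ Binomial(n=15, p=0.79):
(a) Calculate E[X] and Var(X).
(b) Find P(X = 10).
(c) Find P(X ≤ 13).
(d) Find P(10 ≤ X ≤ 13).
(a) E[X] = 11.8500, Var(X) = 2.4885
(b) P(X = 10) = 0.116124
(c) P(X ≤ 13) = 0.854697
(d) P(10 ≤ X ≤ 13) = 0.779851

We have X ~ Binomial(n=15, p=0.79).

(a) Moments:
E[X] = 11.8500
Var(X) = 2.4885
σ = √Var(X) = 1.5775

(b) Point probability using PMF:
P(X = 10) = 0.116124

(c) Cumulative probability using CDF:
P(X ≤ 13) = F(13) = 0.854697

(d) Range probability:
P(10 ≤ X ≤ 13) = P(X ≤ 13) - P(X ≤ 9)
                   = F(13) - F(9)
                   = 0.854697 - 0.074846
                   = 0.779851

This means approximately 78.0% of outcomes fall in the interval [10, 13].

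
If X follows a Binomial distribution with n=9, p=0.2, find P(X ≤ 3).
0.914358

We have X ~ Binomial(n=9, p=0.2).

The CDF gives us P(X ≤ k).

Using the CDF:
P(X ≤ 3) = 0.914358

This means there's approximately a 91.4% chance that X is at most 3.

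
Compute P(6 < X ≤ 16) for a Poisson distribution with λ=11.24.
0.865512

We have X ~ Poisson(λ=11.24).

To find P(6 < X ≤ 16), we use:
P(6 < X ≤ 16) = P(X ≤ 16) - P(X ≤ 6)
                 = F(16) - F(6)
                 = 0.934786 - 0.069275
                 = 0.865512

So there's approximately a 86.6% chance that X falls in this range.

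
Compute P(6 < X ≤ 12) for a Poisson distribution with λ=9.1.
0.670553

We have X ~ Poisson(λ=9.1).

To find P(6 < X ≤ 12), we use:
P(6 < X ≤ 12) = P(X ≤ 12) - P(X ≤ 6)
                 = F(12) - F(6)
                 = 0.868376 - 0.197823
                 = 0.670553

So there's approximately a 67.1% chance that X falls in this range.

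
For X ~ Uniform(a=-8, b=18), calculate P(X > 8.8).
0.353846

We have X ~ Uniform(a=-8, b=18).

P(X > 8.8) = 1 - P(X ≤ 8.8)
                = 1 - F(8.8)
                = 1 - 0.646154
                = 0.353846

So there's approximately a 35.4% chance that X exceeds 8.8.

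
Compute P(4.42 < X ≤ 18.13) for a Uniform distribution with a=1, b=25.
0.571250

We have X ~ Uniform(a=1, b=25).

To find P(4.42 < X ≤ 18.13), we use:
P(4.42 < X ≤ 18.13) = P(X ≤ 18.13) - P(X ≤ 4.42)
                 = F(18.13) - F(4.42)
                 = 0.713750 - 0.142500
                 = 0.571250

So there's approximately a 57.1% chance that X falls in this range.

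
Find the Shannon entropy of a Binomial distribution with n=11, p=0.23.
1.7320 nats

We have X ~ Binomial(n=11, p=0.23).

The Shannon entropy measures the uncertainty or information content of the distribution.

For a Binomial distribution with n=11, p=0.23:
H(X) = 1.7320 nats

(In bits, this would be 2.4988 bits.)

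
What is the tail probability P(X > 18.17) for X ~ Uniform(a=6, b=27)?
0.420476

We have X ~ Uniform(a=6, b=27).

P(X > 18.17) = 1 - P(X ≤ 18.17)
                = 1 - F(18.17)
                = 1 - 0.579524
                = 0.420476

So there's approximately a 42.0% chance that X exceeds 18.17.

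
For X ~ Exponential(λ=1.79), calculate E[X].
0.5587

We have X ~ Exponential(λ=1.79).

For an Exponential distribution with λ=1.79:
E[X] = 0.5587

This is the expected (average) value of X.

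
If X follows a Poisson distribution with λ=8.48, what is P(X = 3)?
0.021097

We have X ~ Poisson(λ=8.48).

For a Poisson distribution, the PMF gives us the probability of each outcome.

Using the PMF formula:
P(X = 3) = 0.021097

Rounded to 4 decimal places: 0.0211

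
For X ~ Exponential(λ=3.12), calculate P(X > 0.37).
0.315247

We have X ~ Exponential(λ=3.12).

P(X > 0.37) = 1 - P(X ≤ 0.37)
                = 1 - F(0.37)
                = 1 - 0.684753
                = 0.315247

So there's approximately a 31.5% chance that X exceeds 0.37.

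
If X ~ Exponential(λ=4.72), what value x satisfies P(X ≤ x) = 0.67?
0.2349

We have X ~ Exponential(λ=4.72).

We want to find x such that P(X ≤ x) = 0.67.

This is the 67th percentile, which means 67% of values fall below this point.

Using the inverse CDF (quantile function):
x = F⁻¹(0.67) = 0.2349

Verification: P(X ≤ 0.2349) = 0.67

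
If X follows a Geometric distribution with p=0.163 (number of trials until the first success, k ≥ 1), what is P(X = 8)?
0.046910

We have X ~ Geometric(p=0.163) (number of trials until the first success, k ≥ 1).

For a Geometric distribution, the PMF gives us the probability of each outcome.

Using the PMF formula:
P(X = 8) = 0.046910

Rounded to 4 decimal places: 0.0469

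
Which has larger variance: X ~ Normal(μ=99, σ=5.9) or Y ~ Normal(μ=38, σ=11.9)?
Y has larger variance (141.6100 > 34.8100)

Compute the variance for each distribution:

X ~ Normal(μ=99, σ=5.9):
Var(X) = 34.8100

Y ~ Normal(μ=38, σ=11.9):
Var(Y) = 141.6100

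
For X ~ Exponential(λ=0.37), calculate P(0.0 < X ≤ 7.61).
0.940137

We have X ~ Exponential(λ=0.37).

To find P(0.0 < X ≤ 7.61), we use:
P(0.0 < X ≤ 7.61) = P(X ≤ 7.61) - P(X ≤ 0.0)
                 = F(7.61) - F(0.0)
                 = 0.940137 - 0.000000
                 = 0.940137

So there's approximately a 94.0% chance that X falls in this range.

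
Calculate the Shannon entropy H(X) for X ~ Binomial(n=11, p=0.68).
1.8480 nats

We have X ~ Binomial(n=11, p=0.68).

The Shannon entropy measures the uncertainty or information content of the distribution.

For a Binomial distribution with n=11, p=0.68:
H(X) = 1.8480 nats

(In bits, this would be 2.6661 bits.)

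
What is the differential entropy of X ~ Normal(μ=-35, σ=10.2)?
3.7413 nats

We have X ~ Normal(μ=-35, σ=10.2).

The differential entropy measures the uncertainty or information content of the distribution.

For a Normal distribution with μ=-35, σ=10.2:
h(X) = 3.7413 nats

(In bits, this would be 5.3976 bits.)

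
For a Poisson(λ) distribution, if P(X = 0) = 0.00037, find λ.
λ = 7.9020

For a Poisson(λ) distribution, the PMF at 0 is:
P(X = 0) = λ^0 e^(-λ) / 0! = e^(-λ)

Given P(X = 0) = 0.00037:
e^(-λ) = 0.00037
-λ = ln(0.00037)
λ = -ln(0.00037) = 7.9020

Verification: e^(-7.9020) = 0.00037 ✓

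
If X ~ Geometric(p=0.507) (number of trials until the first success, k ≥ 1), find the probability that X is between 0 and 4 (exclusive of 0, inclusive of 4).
0.940927

We have X ~ Geometric(p=0.507) (number of trials until the first success, k ≥ 1).

To find P(0 < X ≤ 4), we use:
P(0 < X ≤ 4) = P(X ≤ 4) - P(X ≤ 0)
                 = F(4) - F(0)
                 = 0.940927 - 0.000000
                 = 0.940927

So there's approximately a 94.1% chance that X falls in this range.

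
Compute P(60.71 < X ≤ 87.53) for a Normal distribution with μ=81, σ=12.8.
0.638564

We have X ~ Normal(μ=81, σ=12.8).

To find P(60.71 < X ≤ 87.53), we use:
P(60.71 < X ≤ 87.53) = P(X ≤ 87.53) - P(X ≤ 60.71)
                 = F(87.53) - F(60.71)
                 = 0.695029 - 0.056465
                 = 0.638564

So there's approximately a 63.9% chance that X falls in this range.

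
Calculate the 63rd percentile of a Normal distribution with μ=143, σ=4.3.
144.4270

We have X ~ Normal(μ=143, σ=4.3).

We want to find x such that P(X ≤ x) = 0.63.

This is the 63rd percentile, which means 63% of values fall below this point.

Using the inverse CDF (quantile function):
x = F⁻¹(0.63) = 144.4270

Verification: P(X ≤ 144.4270) = 0.63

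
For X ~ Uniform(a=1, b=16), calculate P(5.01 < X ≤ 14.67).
0.644000

We have X ~ Uniform(a=1, b=16).

To find P(5.01 < X ≤ 14.67), we use:
P(5.01 < X ≤ 14.67) = P(X ≤ 14.67) - P(X ≤ 5.01)
                 = F(14.67) - F(5.01)
                 = 0.911333 - 0.267333
                 = 0.644000

So there's approximately a 64.4% chance that X falls in this range.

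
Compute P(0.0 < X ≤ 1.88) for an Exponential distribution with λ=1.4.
0.928066

We have X ~ Exponential(λ=1.4).

To find P(0.0 < X ≤ 1.88), we use:
P(0.0 < X ≤ 1.88) = P(X ≤ 1.88) - P(X ≤ 0.0)
                 = F(1.88) - F(0.0)
                 = 0.928066 - 0.000000
                 = 0.928066

So there's approximately a 92.8% chance that X falls in this range.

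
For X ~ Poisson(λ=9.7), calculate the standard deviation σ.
3.1145

We have X ~ Poisson(λ=9.7).

For a Poisson distribution with λ=9.7:
σ = √Var(X) = 3.1145

The standard deviation is the square root of the variance.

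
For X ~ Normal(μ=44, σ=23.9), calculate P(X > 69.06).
0.147196

We have X ~ Normal(μ=44, σ=23.9).

P(X > 69.06) = 1 - P(X ≤ 69.06)
                = 1 - F(69.06)
                = 1 - 0.852804
                = 0.147196

So there's approximately a 14.7% chance that X exceeds 69.06.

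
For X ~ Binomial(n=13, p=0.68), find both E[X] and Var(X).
E[X] = 8.8400, Var(X) = 2.8288

We have X ~ Binomial(n=13, p=0.68).

For a Binomial distribution with n=13, p=0.68:

Expected value:
E[X] = 8.8400

Variance:
Var(X) = 2.8288

Standard deviation:
σ = √Var(X) = 1.6819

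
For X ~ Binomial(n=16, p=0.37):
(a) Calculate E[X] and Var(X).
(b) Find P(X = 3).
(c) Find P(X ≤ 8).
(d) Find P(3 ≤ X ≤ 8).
(a) E[X] = 5.9200, Var(X) = 3.7296
(b) P(X = 3) = 0.069859
(c) P(X ≤ 8) = 0.907373
(d) P(3 ≤ X ≤ 8) = 0.875482

We have X ~ Binomial(n=16, p=0.37).

(a) Moments:
E[X] = 5.9200
Var(X) = 3.7296
σ = √Var(X) = 1.9312

(b) Point probability using PMF:
P(X = 3) = 0.069859

(c) Cumulative probability using CDF:
P(X ≤ 8) = F(8) = 0.907373

(d) Range probability:
P(3 ≤ X ≤ 8) = P(X ≤ 8) - P(X ≤ 2)
                   = F(8) - F(2)
                   = 0.907373 - 0.031891
                   = 0.875482

This means approximately 87.5% of outcomes fall in the interval [3, 8].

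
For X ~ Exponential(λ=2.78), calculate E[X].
0.3597

We have X ~ Exponential(λ=2.78).

For an Exponential distribution with λ=2.78:
E[X] = 0.3597

This is the expected (average) value of X.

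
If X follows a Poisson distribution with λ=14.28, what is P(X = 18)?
0.059847

We have X ~ Poisson(λ=14.28).

For a Poisson distribution, the PMF gives us the probability of each outcome.

Using the PMF formula:
P(X = 18) = 0.059847

Rounded to 4 decimal places: 0.0598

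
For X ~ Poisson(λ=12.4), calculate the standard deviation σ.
3.5214

We have X ~ Poisson(λ=12.4).

For a Poisson distribution with λ=12.4:
σ = √Var(X) = 3.5214

The standard deviation is the square root of the variance.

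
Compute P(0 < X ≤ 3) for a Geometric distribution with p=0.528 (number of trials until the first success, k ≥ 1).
0.894846

We have X ~ Geometric(p=0.528) (number of trials until the first success, k ≥ 1).

To find P(0 < X ≤ 3), we use:
P(0 < X ≤ 3) = P(X ≤ 3) - P(X ≤ 0)
                 = F(3) - F(0)
                 = 0.894846 - 0.000000
                 = 0.894846

So there's approximately a 89.5% chance that X falls in this range.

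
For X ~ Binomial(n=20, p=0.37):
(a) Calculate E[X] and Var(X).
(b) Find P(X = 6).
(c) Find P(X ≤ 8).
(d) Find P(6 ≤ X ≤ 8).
(a) E[X] = 7.4000, Var(X) = 4.6620
(b) P(X = 6) = 0.154299
(c) P(X ≤ 8) = 0.699511
(d) P(6 ≤ X ≤ 8) = 0.508507

We have X ~ Binomial(n=20, p=0.37).

(a) Moments:
E[X] = 7.4000
Var(X) = 4.6620
σ = √Var(X) = 2.1592

(b) Point probability using PMF:
P(X = 6) = 0.154299

(c) Cumulative probability using CDF:
P(X ≤ 8) = F(8) = 0.699511

(d) Range probability:
P(6 ≤ X ≤ 8) = P(X ≤ 8) - P(X ≤ 5)
                   = F(8) - F(5)
                   = 0.699511 - 0.191004
                   = 0.508507

This means approximately 50.9% of outcomes fall in the interval [6, 8].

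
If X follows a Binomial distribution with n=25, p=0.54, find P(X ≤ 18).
0.979625

We have X ~ Binomial(n=25, p=0.54).

The CDF gives us P(X ≤ k).

Using the CDF:
P(X ≤ 18) = 0.979625

This means there's approximately a 98.0% chance that X is at most 18.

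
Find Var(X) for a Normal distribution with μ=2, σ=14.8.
219.0400

We have X ~ Normal(μ=2, σ=14.8).

For a Normal distribution with μ=2, σ=14.8:
Var(X) = 219.0400

The variance measures the spread of the distribution around the mean.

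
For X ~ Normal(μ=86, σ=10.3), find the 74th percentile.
92.6265

We have X ~ Normal(μ=86, σ=10.3).

We want to find x such that P(X ≤ x) = 0.74.

This is the 74th percentile, which means 74% of values fall below this point.

Using the inverse CDF (quantile function):
x = F⁻¹(0.74) = 92.6265

Verification: P(X ≤ 92.6265) = 0.74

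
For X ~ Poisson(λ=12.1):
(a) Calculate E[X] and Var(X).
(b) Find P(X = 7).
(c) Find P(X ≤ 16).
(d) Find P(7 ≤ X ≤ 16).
(a) E[X] = 12.1000, Var(X) = 12.1000
(b) P(X = 7) = 0.041889
(c) P(X ≤ 16) = 0.893189
(d) P(7 ≤ X ≤ 16) = 0.849852

We have X ~ Poisson(λ=12.1).

(a) Moments:
E[X] = 12.1000
Var(X) = 12.1000
σ = √Var(X) = 3.4785

(b) Point probability using PMF:
P(X = 7) = 0.041889

(c) Cumulative probability using CDF:
P(X ≤ 16) = F(16) = 0.893189

(d) Range probability:
P(7 ≤ X ≤ 16) = P(X ≤ 16) - P(X ≤ 6)
                   = F(16) - F(6)
                   = 0.893189 - 0.043337
                   = 0.849852

This means approximately 85.0% of outcomes fall in the interval [7, 16].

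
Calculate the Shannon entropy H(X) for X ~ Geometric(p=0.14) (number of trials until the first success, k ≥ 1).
2.8926 nats

We have X ~ Geometric(p=0.14) (number of trials until the first success, k ≥ 1).

The Shannon entropy measures the uncertainty or information content of the distribution.

For a Geometric distribution with p=0.14 (number of trials until the first success, k ≥ 1):
H(X) = 2.8926 nats

(In bits, this would be 4.1731 bits.)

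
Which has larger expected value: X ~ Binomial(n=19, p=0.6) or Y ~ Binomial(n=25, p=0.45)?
X has larger mean (11.4000 > 11.2500)

Compute the expected value for each distribution:

X ~ Binomial(n=19, p=0.6):
E[X] = 11.4000

Y ~ Binomial(n=25, p=0.45):
E[Y] = 11.2500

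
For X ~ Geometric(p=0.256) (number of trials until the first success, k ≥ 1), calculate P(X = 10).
0.017881

We have X ~ Geometric(p=0.256) (number of trials until the first success, k ≥ 1).

For a Geometric distribution, the PMF gives us the probability of each outcome.

Using the PMF formula:
P(X = 10) = 0.017881

Rounded to 4 decimal places: 0.0179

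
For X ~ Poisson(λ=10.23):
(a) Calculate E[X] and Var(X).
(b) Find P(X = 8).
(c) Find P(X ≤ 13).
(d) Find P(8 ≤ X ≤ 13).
(a) E[X] = 10.2300, Var(X) = 10.2300
(b) P(X = 8) = 0.107313
(c) P(X ≤ 13) = 0.847124
(d) P(8 ≤ X ≤ 13) = 0.646910

We have X ~ Poisson(λ=10.23).

(a) Moments:
E[X] = 10.2300
Var(X) = 10.2300
σ = √Var(X) = 3.1984

(b) Point probability using PMF:
P(X = 8) = 0.107313

(c) Cumulative probability using CDF:
P(X ≤ 13) = F(13) = 0.847124

(d) Range probability:
P(8 ≤ X ≤ 13) = P(X ≤ 13) - P(X ≤ 7)
                   = F(13) - F(7)
                   = 0.847124 - 0.200213
                   = 0.646910

This means approximately 64.7% of outcomes fall in the interval [8, 13].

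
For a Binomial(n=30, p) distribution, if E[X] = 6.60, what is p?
p = 0.22

For a Binomial(n, p) distribution:
E[X] = n × p

Given n = 30 and E[X] = 6.60:
6.60 = 30 × p
p = 6.60 / 30 = 0.22

Verification: Binomial(30, 0.22) has E[X] = 6.60 ✓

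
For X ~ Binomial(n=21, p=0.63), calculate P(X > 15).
0.152121

We have X ~ Binomial(n=21, p=0.63).

P(X > 15) = 1 - P(X ≤ 15)
                = 1 - F(15)
                = 1 - 0.847879
                = 0.152121

So there's approximately a 15.2% chance that X exceeds 15.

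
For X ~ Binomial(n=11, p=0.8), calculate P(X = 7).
0.110730

We have X ~ Binomial(n=11, p=0.8).

For a Binomial distribution, the PMF gives us the probability of each outcome.

Using the PMF formula:
P(X = 7) = 0.110730

Rounded to 4 decimal places: 0.1107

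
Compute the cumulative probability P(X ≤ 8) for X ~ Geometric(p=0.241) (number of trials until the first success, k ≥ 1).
0.889863

We have X ~ Geometric(p=0.241) (number of trials until the first success, k ≥ 1).

The CDF gives us P(X ≤ k).

Using the CDF:
P(X ≤ 8) = 0.889863

This means there's approximately a 89.0% chance that X is at most 8.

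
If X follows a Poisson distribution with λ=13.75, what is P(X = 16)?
0.083306

We have X ~ Poisson(λ=13.75).

For a Poisson distribution, the PMF gives us the probability of each outcome.

Using the PMF formula:
P(X = 16) = 0.083306

Rounded to 4 decimal places: 0.0833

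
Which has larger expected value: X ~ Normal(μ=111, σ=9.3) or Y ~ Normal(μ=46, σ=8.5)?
X has larger mean (111.0000 > 46.0000)

Compute the expected value for each distribution:

X ~ Normal(μ=111, σ=9.3):
E[X] = 111.0000

Y ~ Normal(μ=46, σ=8.5):
E[Y] = 46.0000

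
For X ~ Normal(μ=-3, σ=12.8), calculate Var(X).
163.8400

We have X ~ Normal(μ=-3, σ=12.8).

For a Normal distribution with μ=-3, σ=12.8:
Var(X) = 163.8400

The variance measures the spread of the distribution around the mean.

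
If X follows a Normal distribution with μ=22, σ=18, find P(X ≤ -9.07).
0.042164

We have X ~ Normal(μ=22, σ=18).

The CDF gives us P(X ≤ k).

Using the CDF:
P(X ≤ -9.07) = 0.042164

This means there's approximately a 4.2% chance that X is at most -9.07.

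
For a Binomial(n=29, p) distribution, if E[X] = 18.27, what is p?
p = 0.63

For a Binomial(n, p) distribution:
E[X] = n × p

Given n = 29 and E[X] = 18.27:
18.27 = 29 × p
p = 18.27 / 29 = 0.63

Verification: Binomial(29, 0.63) has E[X] = 18.27 ✓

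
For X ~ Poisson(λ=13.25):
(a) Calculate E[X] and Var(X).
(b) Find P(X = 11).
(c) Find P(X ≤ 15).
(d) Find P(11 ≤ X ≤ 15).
(a) E[X] = 13.2500, Var(X) = 13.2500
(b) P(X = 11) = 0.097458
(c) P(X ≤ 15) = 0.741078
(d) P(11 ≤ X ≤ 15) = 0.510243

We have X ~ Poisson(λ=13.25).

(a) Moments:
E[X] = 13.2500
Var(X) = 13.2500
σ = √Var(X) = 3.6401

(b) Point probability using PMF:
P(X = 11) = 0.097458

(c) Cumulative probability using CDF:
P(X ≤ 15) = F(15) = 0.741078

(d) Range probability:
P(11 ≤ X ≤ 15) = P(X ≤ 15) - P(X ≤ 10)
                   = F(15) - F(10)
                   = 0.741078 - 0.230835
                   = 0.510243

This means approximately 51.0% of outcomes fall in the interval [11, 15].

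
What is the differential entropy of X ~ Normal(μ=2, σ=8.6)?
3.5707 nats

We have X ~ Normal(μ=2, σ=8.6).

The differential entropy measures the uncertainty or information content of the distribution.

For a Normal distribution with μ=2, σ=8.6:
h(X) = 3.5707 nats

(In bits, this would be 5.1514 bits.)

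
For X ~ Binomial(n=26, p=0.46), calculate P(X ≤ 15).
0.918052

We have X ~ Binomial(n=26, p=0.46).

The CDF gives us P(X ≤ k).

Using the CDF:
P(X ≤ 15) = 0.918052

This means there's approximately a 91.8% chance that X is at most 15.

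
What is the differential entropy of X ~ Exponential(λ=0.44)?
1.8210 nats

We have X ~ Exponential(λ=0.44).

The differential entropy measures the uncertainty or information content of the distribution.

For an Exponential distribution with λ=0.44:
h(X) = 1.8210 nats

(In bits, this would be 2.6271 bits.)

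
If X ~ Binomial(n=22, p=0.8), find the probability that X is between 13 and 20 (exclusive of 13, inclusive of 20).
0.931897

We have X ~ Binomial(n=22, p=0.8).

To find P(13 < X ≤ 20), we use:
P(13 < X ≤ 20) = P(X ≤ 20) - P(X ≤ 13)
                 = F(20) - F(13)
                 = 0.952038 - 0.020142
                 = 0.931897

So there's approximately a 93.2% chance that X falls in this range.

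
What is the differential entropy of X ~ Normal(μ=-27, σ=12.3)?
3.9285 nats

We have X ~ Normal(μ=-27, σ=12.3).

The differential entropy measures the uncertainty or information content of the distribution.

For a Normal distribution with μ=-27, σ=12.3:
h(X) = 3.9285 nats

(In bits, this would be 5.6677 bits.)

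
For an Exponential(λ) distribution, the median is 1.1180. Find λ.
λ = 0.6200

For X ~ Exponential(λ), the CDF is F(x) = 1 - e^(-λx).
The median m satisfies F(m) = 0.5:
1 - e^(-λm) = 0.5
e^(-λm) = 0.5
λm = ln(2)
m = ln(2) / λ

Given m = 1.1180:
λ = ln(2) / 1.1180 = 0.693147 / 1.1180 = 0.6200

Verification: ln(2) / 0.6200 = 1.1180 ✓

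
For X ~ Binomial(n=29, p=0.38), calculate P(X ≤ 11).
0.578513

We have X ~ Binomial(n=29, p=0.38).

The CDF gives us P(X ≤ k).

Using the CDF:
P(X ≤ 11) = 0.578513

This means there's approximately a 57.9% chance that X is at most 11.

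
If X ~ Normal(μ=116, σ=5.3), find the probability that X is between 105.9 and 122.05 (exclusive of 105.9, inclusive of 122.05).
0.844824

We have X ~ Normal(μ=116, σ=5.3).

To find P(105.9 < X ≤ 122.05), we use:
P(105.9 < X ≤ 122.05) = P(X ≤ 122.05) - P(X ≤ 105.9)
                 = F(122.05) - F(105.9)
                 = 0.873171 - 0.028347
                 = 0.844824

So there's approximately a 84.5% chance that X falls in this range.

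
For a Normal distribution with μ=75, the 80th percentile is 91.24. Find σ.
σ = 19.2961

For X ~ Normal(μ, σ), the p-th percentile satisfies x = μ + z_p × σ,
where z_p = Φ⁻¹(p) is the standard normal quantile.

Step 1: z_{0.8} = Φ⁻¹(0.8) = 0.8416

Step 2: Solve for σ:
91.24 = 75 + 0.8416 × σ
σ = (91.24 - 75) / 0.8416
σ = 16.24 / 0.8416
σ = 19.2961

Verification: μ + z × σ = 75 + 0.8416 × 19.2961 = 91.24 ✓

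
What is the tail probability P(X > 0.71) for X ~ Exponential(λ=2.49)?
0.170691

We have X ~ Exponential(λ=2.49).

P(X > 0.71) = 1 - P(X ≤ 0.71)
                = 1 - F(0.71)
                = 1 - 0.829309
                = 0.170691

So there's approximately a 17.1% chance that X exceeds 0.71.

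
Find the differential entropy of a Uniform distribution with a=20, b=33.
2.5649 nats

We have X ~ Uniform(a=20, b=33).

The differential entropy measures the uncertainty or information content of the distribution.

For a Uniform distribution with a=20, b=33:
h(X) = 2.5649 nats

(In bits, this would be 3.7004 bits.)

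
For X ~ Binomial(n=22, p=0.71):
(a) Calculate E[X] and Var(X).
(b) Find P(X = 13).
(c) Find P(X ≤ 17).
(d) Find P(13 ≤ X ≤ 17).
(a) E[X] = 15.6200, Var(X) = 4.5298
(b) P(X = 13) = 0.084074
(c) P(X ≤ 17) = 0.809267
(d) P(13 ≤ X ≤ 17) = 0.734169

We have X ~ Binomial(n=22, p=0.71).

(a) Moments:
E[X] = 15.6200
Var(X) = 4.5298
σ = √Var(X) = 2.1283

(b) Point probability using PMF:
P(X = 13) = 0.084074

(c) Cumulative probability using CDF:
P(X ≤ 17) = F(17) = 0.809267

(d) Range probability:
P(13 ≤ X ≤ 17) = P(X ≤ 17) - P(X ≤ 12)
                   = F(17) - F(12)
                   = 0.809267 - 0.075098
                   = 0.734169

This means approximately 73.4% of outcomes fall in the interval [13, 17].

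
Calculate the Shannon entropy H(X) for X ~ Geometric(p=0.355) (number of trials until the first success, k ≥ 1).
1.8324 nats

We have X ~ Geometric(p=0.355) (number of trials until the first success, k ≥ 1).

The Shannon entropy measures the uncertainty or information content of the distribution.

For a Geometric distribution with p=0.355 (number of trials until the first success, k ≥ 1):
H(X) = 1.8324 nats

(In bits, this would be 2.6435 bits.)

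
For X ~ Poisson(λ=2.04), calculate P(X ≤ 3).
0.849834

We have X ~ Poisson(λ=2.04).

The CDF gives us P(X ≤ k).

Using the CDF:
P(X ≤ 3) = 0.849834

This means there's approximately a 85.0% chance that X is at most 3.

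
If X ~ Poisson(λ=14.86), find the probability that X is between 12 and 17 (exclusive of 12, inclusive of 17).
0.481236

We have X ~ Poisson(λ=14.86).

To find P(12 < X ≤ 17), we use:
P(12 < X ≤ 17) = P(X ≤ 17) - P(X ≤ 12)
                 = F(17) - F(12)
                 = 0.760609 - 0.279373
                 = 0.481236

So there's approximately a 48.1% chance that X falls in this range.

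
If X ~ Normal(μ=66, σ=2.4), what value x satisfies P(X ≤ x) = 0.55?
66.3016

We have X ~ Normal(μ=66, σ=2.4).

We want to find x such that P(X ≤ x) = 0.55.

This is the 55th percentile, which means 55% of values fall below this point.

Using the inverse CDF (quantile function):
x = F⁻¹(0.55) = 66.3016

Verification: P(X ≤ 66.3016) = 0.55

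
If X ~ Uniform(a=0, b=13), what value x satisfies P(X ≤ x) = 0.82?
10.6600

We have X ~ Uniform(a=0, b=13).

We want to find x such that P(X ≤ x) = 0.82.

This is the 82nd percentile, which means 82% of values fall below this point.

Using the inverse CDF (quantile function):
x = F⁻¹(0.82) = 10.6600

Verification: P(X ≤ 10.6600) = 0.82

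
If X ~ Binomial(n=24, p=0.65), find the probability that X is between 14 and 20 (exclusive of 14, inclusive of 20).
0.673387

We have X ~ Binomial(n=24, p=0.65).

To find P(14 < X ≤ 20), we use:
P(14 < X ≤ 20) = P(X ≤ 20) - P(X ≤ 14)
                 = F(20) - F(14)
                 = 0.986737 - 0.313350
                 = 0.673387

So there's approximately a 67.3% chance that X falls in this range.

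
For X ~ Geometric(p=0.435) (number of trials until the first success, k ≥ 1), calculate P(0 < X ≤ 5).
0.942424

We have X ~ Geometric(p=0.435) (number of trials until the first success, k ≥ 1).

To find P(0 < X ≤ 5), we use:
P(0 < X ≤ 5) = P(X ≤ 5) - P(X ≤ 0)
                 = F(5) - F(0)
                 = 0.942424 - 0.000000
                 = 0.942424

So there's approximately a 94.2% chance that X falls in this range.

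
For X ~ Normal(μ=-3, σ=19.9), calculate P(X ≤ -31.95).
0.072866

We have X ~ Normal(μ=-3, σ=19.9).

The CDF gives us P(X ≤ k).

Using the CDF:
P(X ≤ -31.95) = 0.072866

This means there's approximately a 7.3% chance that X is at most -31.95.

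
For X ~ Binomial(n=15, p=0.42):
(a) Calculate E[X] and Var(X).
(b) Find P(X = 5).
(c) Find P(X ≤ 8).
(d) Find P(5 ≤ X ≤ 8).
(a) E[X] = 6.3000, Var(X) = 3.6540
(b) P(X = 5) = 0.169076
(c) P(X ≤ 8) = 0.874598
(d) P(5 ≤ X ≤ 8) = 0.700692

We have X ~ Binomial(n=15, p=0.42).

(a) Moments:
E[X] = 6.3000
Var(X) = 3.6540
σ = √Var(X) = 1.9115

(b) Point probability using PMF:
P(X = 5) = 0.169076

(c) Cumulative probability using CDF:
P(X ≤ 8) = F(8) = 0.874598

(d) Range probability:
P(5 ≤ X ≤ 8) = P(X ≤ 8) - P(X ≤ 4)
                   = F(8) - F(4)
                   = 0.874598 - 0.173906
                   = 0.700692

This means approximately 70.1% of outcomes fall in the interval [5, 8].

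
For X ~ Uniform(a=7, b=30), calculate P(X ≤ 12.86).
0.254783

We have X ~ Uniform(a=7, b=30).

The CDF gives us P(X ≤ k).

Using the CDF:
P(X ≤ 12.86) = 0.254783

This means there's approximately a 25.5% chance that X is at most 12.86.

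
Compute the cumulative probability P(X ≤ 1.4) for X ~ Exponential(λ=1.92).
0.931983

We have X ~ Exponential(λ=1.92).

The CDF gives us P(X ≤ k).

Using the CDF:
P(X ≤ 1.4) = 0.931983

This means there's approximately a 93.2% chance that X is at most 1.4.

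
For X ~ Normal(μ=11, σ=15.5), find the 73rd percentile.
20.4986

We have X ~ Normal(μ=11, σ=15.5).

We want to find x such that P(X ≤ x) = 0.73.

This is the 73rd percentile, which means 73% of values fall below this point.

Using the inverse CDF (quantile function):
x = F⁻¹(0.73) = 20.4986

Verification: P(X ≤ 20.4986) = 0.73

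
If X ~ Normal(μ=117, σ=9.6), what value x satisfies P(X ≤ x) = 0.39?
114.3185

We have X ~ Normal(μ=117, σ=9.6).

We want to find x such that P(X ≤ x) = 0.39.

This is the 39th percentile, which means 39% of values fall below this point.

Using the inverse CDF (quantile function):
x = F⁻¹(0.39) = 114.3185

Verification: P(X ≤ 114.3185) = 0.39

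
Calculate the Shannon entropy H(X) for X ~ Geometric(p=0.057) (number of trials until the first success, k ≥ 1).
3.8356 nats

We have X ~ Geometric(p=0.057) (number of trials until the first success, k ≥ 1).

The Shannon entropy measures the uncertainty or information content of the distribution.

For a Geometric distribution with p=0.057 (number of trials until the first success, k ≥ 1):
H(X) = 3.8356 nats

(In bits, this would be 5.5337 bits.)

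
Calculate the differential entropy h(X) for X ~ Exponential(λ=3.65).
-0.2947 nats

We have X ~ Exponential(λ=3.65).

The differential entropy measures the uncertainty or information content of the distribution.

For an Exponential distribution with λ=3.65:
h(X) = -0.2947 nats

(In bits, this would be -0.4252 bits.)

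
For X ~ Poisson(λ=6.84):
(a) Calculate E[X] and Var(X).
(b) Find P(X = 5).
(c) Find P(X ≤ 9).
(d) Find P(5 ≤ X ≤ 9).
(a) E[X] = 6.8400, Var(X) = 6.8400
(b) P(X = 5) = 0.133513
(c) P(X ≤ 9) = 0.846343
(d) P(5 ≤ X ≤ 9) = 0.658249

We have X ~ Poisson(λ=6.84).

(a) Moments:
E[X] = 6.8400
Var(X) = 6.8400
σ = √Var(X) = 2.6153

(b) Point probability using PMF:
P(X = 5) = 0.133513

(c) Cumulative probability using CDF:
P(X ≤ 9) = F(9) = 0.846343

(d) Range probability:
P(5 ≤ X ≤ 9) = P(X ≤ 9) - P(X ≤ 4)
                   = F(9) - F(4)
                   = 0.846343 - 0.188094
                   = 0.658249

This means approximately 65.8% of outcomes fall in the interval [5, 9].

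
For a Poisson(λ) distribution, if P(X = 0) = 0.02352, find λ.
λ = 3.7499

For a Poisson(λ) distribution, the PMF at 0 is:
P(X = 0) = λ^0 e^(-λ) / 0! = e^(-λ)

Given P(X = 0) = 0.02352:
e^(-λ) = 0.02352
-λ = ln(0.02352)
λ = -ln(0.02352) = 3.7499

Verification: e^(-3.7499) = 0.02352 ✓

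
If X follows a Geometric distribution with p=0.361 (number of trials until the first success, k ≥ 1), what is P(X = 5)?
0.060188

We have X ~ Geometric(p=0.361) (number of trials until the first success, k ≥ 1).

For a Geometric distribution, the PMF gives us the probability of each outcome.

Using the PMF formula:
P(X = 5) = 0.060188

Rounded to 4 decimal places: 0.0602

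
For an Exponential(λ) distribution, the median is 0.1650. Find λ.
λ = 4.2009

For X ~ Exponential(λ), the CDF is F(x) = 1 - e^(-λx).
The median m satisfies F(m) = 0.5:
1 - e^(-λm) = 0.5
e^(-λm) = 0.5
λm = ln(2)
m = ln(2) / λ

Given m = 0.1650:
λ = ln(2) / 0.1650 = 0.693147 / 0.1650 = 4.2009

Verification: ln(2) / 4.2009 = 0.1650 ✓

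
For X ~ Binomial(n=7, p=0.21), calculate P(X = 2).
0.284966

We have X ~ Binomial(n=7, p=0.21).

For a Binomial distribution, the PMF gives us the probability of each outcome.

Using the PMF formula:
P(X = 2) = 0.284966

Rounded to 4 decimal places: 0.2850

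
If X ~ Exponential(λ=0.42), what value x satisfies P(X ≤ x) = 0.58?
2.0655

We have X ~ Exponential(λ=0.42).

We want to find x such that P(X ≤ x) = 0.58.

This is the 58th percentile, which means 58% of values fall below this point.

Using the inverse CDF (quantile function):
x = F⁻¹(0.58) = 2.0655

Verification: P(X ≤ 2.0655) = 0.58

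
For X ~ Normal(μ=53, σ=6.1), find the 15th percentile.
46.6778

We have X ~ Normal(μ=53, σ=6.1).

We want to find x such that P(X ≤ x) = 0.15.

This is the 15th percentile, which means 15% of values fall below this point.

Using the inverse CDF (quantile function):
x = F⁻¹(0.15) = 46.6778

Verification: P(X ≤ 46.6778) = 0.15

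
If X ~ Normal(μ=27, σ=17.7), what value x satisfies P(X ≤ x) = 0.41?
22.9725

We have X ~ Normal(μ=27, σ=17.7).

We want to find x such that P(X ≤ x) = 0.41.

This is the 41st percentile, which means 41% of values fall below this point.

Using the inverse CDF (quantile function):
x = F⁻¹(0.41) = 22.9725

Verification: P(X ≤ 22.9725) = 0.41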